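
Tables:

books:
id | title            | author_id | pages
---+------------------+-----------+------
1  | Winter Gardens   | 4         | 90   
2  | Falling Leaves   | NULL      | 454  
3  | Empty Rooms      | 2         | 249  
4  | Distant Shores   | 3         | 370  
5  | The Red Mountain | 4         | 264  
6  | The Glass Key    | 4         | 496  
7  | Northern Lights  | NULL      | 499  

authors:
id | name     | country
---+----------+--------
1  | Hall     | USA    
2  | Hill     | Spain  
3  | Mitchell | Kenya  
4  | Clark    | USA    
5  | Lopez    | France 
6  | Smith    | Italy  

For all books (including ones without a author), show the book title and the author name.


LEFT JOIN keeps every row from books (the left table); where author_id has no match in authors, the author columns become NULL. Walk through each book:
  - book 1 (Winter Gardens): author_id=4 -> matches Clark
  - book 2 (Falling Leaves): author_id=NULL, no match -> kept with NULL
  - book 3 (Empty Rooms): author_id=2 -> matches Hill
  - book 4 (Distant Shores): author_id=3 -> matches Mitchell
  - book 5 (The Red Mountain): author_id=4 -> matches Clark
  - book 6 (The Glass Key): author_id=4 -> matches Clark
  - book 7 (Northern Lights): author_id=NULL, no match -> kept with NULL
All 7 rows appear; 2 have NULL author.

SQL:
SELECT a.title, b.name AS author
FROM books a
LEFT JOIN authors b ON a.author_id = b.id

Result:
title            | author  
-----------------+---------
Winter Gardens   | Clark   
Falling Leaves   | NULL    
Empty Rooms      | Hill    
Distant Shores   | Mitchell
The Red Mountain | Clark   
The Glass Key    | Clark   
Northern Lights  | NULL    


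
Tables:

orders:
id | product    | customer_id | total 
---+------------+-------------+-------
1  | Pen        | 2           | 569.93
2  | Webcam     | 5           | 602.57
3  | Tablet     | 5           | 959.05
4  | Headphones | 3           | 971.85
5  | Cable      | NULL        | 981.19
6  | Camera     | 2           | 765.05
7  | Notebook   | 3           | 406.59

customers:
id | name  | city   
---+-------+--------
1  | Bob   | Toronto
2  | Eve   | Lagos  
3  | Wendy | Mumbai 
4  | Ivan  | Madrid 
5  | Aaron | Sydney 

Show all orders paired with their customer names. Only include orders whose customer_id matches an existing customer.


INNER JOIN keeps only orders rows whose customer_id matches an id in customers. Walk through each order:
  - order 1 (Pen): customer_id=2 -> matches Eve
  - order 2 (Webcam): customer_id=5 -> matches Aaron
  - order 3 (Tablet): customer_id=5 -> matches Aaron
  - order 4 (Headphones): customer_id=3 -> matches Wendy
  - order 5 (Cable): customer_id=NULL, no match -> dropped
  - order 6 (Camera): customer_id=2 -> matches Eve
  - order 7 (Notebook): customer_id=3 -> matches Wendy
So 1 of 7 rows is dropped.

SQL:
SELECT a.product, b.name AS customer
FROM orders a
INNER JOIN customers b ON a.customer_id = b.id

Result:
product    | customer
-----------+---------
Pen        | Eve     
Webcam     | Aaron   
Tablet     | Aaron   
Headphones | Wendy   
Camera     | Eve     
Notebook   | Wendy   


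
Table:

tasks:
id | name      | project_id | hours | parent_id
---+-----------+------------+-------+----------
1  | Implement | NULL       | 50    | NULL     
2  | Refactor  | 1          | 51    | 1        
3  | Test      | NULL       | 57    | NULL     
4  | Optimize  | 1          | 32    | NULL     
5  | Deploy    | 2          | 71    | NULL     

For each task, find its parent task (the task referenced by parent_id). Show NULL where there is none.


This is a self-join: tasks is joined to a second copy of itself, matching each row's parent_id to another row's id. Use LEFT JOIN so rows with parent_id=NULL are kept.
  - task 1 (Implement): parent_id=NULL -> NULL
  - task 2 (Refactor): parent_id=1 -> Implement
  - task 3 (Test): parent_id=NULL -> NULL
  - task 4 (Optimize): parent_id=NULL -> NULL
  - task 5 (Deploy): parent_id=NULL -> NULL

SQL:
SELECT a.name AS item, b.name AS parent
FROM tasks a
LEFT JOIN tasks b ON a.parent_id = b.id

Result:
item      | parent   
----------+----------
Implement | NULL     
Refactor  | Implement
Test      | NULL     
Optimize  | NULL     
Deploy    | NULL     


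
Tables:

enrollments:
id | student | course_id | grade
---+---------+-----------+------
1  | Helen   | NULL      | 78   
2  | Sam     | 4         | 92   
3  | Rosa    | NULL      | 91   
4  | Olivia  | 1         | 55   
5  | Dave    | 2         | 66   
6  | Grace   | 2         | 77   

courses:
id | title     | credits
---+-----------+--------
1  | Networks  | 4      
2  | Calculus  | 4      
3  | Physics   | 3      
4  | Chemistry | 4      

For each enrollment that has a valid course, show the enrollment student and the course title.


INNER JOIN keeps only enrollments rows whose course_id matches an id in courses. Walk through each enrollment:
  - enrollment 1 (Helen): course_id=NULL, no match -> dropped
  - enrollment 2 (Sam): course_id=4 -> matches Chemistry
  - enrollment 3 (Rosa): course_id=NULL, no match -> dropped
  - enrollment 4 (Olivia): course_id=1 -> matches Networks
  - enrollment 5 (Dave): course_id=2 -> matches Calculus
  - enrollment 6 (Grace): course_id=2 -> matches Calculus
So 2 of 6 rows are dropped.

SQL:
SELECT a.student, b.title AS course
FROM enrollments a
INNER JOIN courses b ON a.course_id = b.id

Result:
student | course   
--------+----------
Sam     | Chemistry
Olivia  | Networks 
Dave    | Calculus 
Grace   | Calculus 


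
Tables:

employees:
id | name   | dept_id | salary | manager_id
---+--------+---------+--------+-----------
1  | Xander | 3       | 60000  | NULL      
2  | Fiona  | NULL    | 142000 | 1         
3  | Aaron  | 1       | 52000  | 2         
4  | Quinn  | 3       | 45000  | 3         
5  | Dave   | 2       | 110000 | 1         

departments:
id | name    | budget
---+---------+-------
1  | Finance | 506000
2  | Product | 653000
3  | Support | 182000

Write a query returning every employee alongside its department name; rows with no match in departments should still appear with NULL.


LEFT JOIN keeps every row from employees (the left table); where dept_id has no match in departments, the department columns become NULL. Walk through each employee:
  - employee 1 (Xander): dept_id=3 -> matches Support
  - employee 2 (Fiona): dept_id=NULL, no match -> kept with NULL
  - employee 3 (Aaron): dept_id=1 -> matches Finance
  - employee 4 (Quinn): dept_id=3 -> matches Support
  - employee 5 (Dave): dept_id=2 -> matches Product
All 5 rows appear; 1 has NULL department.

SQL:
SELECT a.name, b.name AS department
FROM employees a
LEFT JOIN departments b ON a.dept_id = b.id

Result:
name   | department
-------+-----------
Xander | Support   
Fiona  | NULL      
Aaron  | Finance   
Quinn  | Support   
Dave   | Product   


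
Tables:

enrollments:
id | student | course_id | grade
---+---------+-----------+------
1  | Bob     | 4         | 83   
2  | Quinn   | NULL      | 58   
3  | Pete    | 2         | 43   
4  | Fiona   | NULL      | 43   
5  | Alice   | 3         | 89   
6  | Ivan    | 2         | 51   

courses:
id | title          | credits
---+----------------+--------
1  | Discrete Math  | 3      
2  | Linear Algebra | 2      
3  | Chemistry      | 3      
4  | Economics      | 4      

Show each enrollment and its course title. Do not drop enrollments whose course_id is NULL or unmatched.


LEFT JOIN keeps every row from enrollments (the left table); where course_id has no match in courses, the course columns become NULL. Walk through each enrollment:
  - enrollment 1 (Bob): course_id=4 -> matches Economics
  - enrollment 2 (Quinn): course_id=NULL, no match -> kept with NULL
  - enrollment 3 (Pete): course_id=2 -> matches Linear Algebra
  - enrollment 4 (Fiona): course_id=NULL, no match -> kept with NULL
  - enrollment 5 (Alice): course_id=3 -> matches Chemistry
  - enrollment 6 (Ivan): course_id=2 -> matches Linear Algebra
All 6 rows appear; 2 have NULL course.

SQL:
SELECT a.student, b.title AS course
FROM enrollments a
LEFT JOIN courses b ON a.course_id = b.id

Result:
student | course        
--------+---------------
Bob     | Economics     
Quinn   | NULL          
Pete    | Linear Algebra
Fiona   | NULL          
Alice   | Chemistry     
Ivan    | Linear Algebra


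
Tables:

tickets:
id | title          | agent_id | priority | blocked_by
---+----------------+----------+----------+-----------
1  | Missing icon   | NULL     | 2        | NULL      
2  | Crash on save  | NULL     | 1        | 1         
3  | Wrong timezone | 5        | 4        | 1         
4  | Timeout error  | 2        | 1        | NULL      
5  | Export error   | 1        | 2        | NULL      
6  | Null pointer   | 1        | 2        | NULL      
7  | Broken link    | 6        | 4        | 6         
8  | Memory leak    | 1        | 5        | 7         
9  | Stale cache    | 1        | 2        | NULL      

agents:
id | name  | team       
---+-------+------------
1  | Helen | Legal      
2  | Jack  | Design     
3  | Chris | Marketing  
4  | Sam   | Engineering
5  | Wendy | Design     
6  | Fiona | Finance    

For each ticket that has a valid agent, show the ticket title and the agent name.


INNER JOIN keeps only tickets rows whose agent_id matches an id in agents. Walk through each ticket:
  - ticket 1 (Missing icon): agent_id=NULL, no match -> dropped
  - ticket 2 (Crash on save): agent_id=NULL, no match -> dropped
  - ticket 3 (Wrong timezone): agent_id=5 -> matches Wendy
  - ticket 4 (Timeout error): agent_id=2 -> matches Jack
  - ticket 5 (Export error): agent_id=1 -> matches Helen
  - ticket 6 (Null pointer): agent_id=1 -> matches Helen
  - ticket 7 (Broken link): agent_id=6 -> matches Fiona
  - ticket 8 (Memory leak): agent_id=1 -> matches Helen
  - ticket 9 (Stale cache): agent_id=1 -> matches Helen
So 2 of 9 rows are dropped.

SQL:
SELECT a.title, b.name AS agent
FROM tickets a
INNER JOIN agents b ON a.agent_id = b.id

Result:
title          | agent
---------------+------
Wrong timezone | Wendy
Timeout error  | Jack 
Export error   | Helen
Null pointer   | Helen
Broken link    | Fiona
Memory leak    | Helen
Stale cache    | Helen


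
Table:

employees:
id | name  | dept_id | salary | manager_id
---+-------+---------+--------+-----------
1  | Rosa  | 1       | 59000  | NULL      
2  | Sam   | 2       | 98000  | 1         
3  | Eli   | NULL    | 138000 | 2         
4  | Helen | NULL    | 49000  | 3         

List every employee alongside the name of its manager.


This is a self-join: employees is joined to a second copy of itself, matching each row's manager_id to another row's id. Use LEFT JOIN so rows with manager_id=NULL are kept.
  - employee 1 (Rosa): manager_id=NULL -> NULL
  - employee 2 (Sam): manager_id=1 -> Rosa
  - employee 3 (Eli): manager_id=2 -> Sam
  - employee 4 (Helen): manager_id=3 -> Eli

SQL:
SELECT a.name AS item, b.name AS manager
FROM employees a
LEFT JOIN employees b ON a.manager_id = b.id

Result:
item  | manager
------+--------
Rosa  | NULL   
Sam   | Rosa   
Eli   | Sam    
Helen | Eli    


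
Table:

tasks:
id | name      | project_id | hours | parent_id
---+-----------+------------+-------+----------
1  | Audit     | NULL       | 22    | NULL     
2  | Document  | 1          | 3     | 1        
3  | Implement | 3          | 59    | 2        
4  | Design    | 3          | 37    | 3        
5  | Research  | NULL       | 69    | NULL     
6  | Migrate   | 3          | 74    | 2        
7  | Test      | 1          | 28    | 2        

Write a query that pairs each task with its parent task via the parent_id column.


This is a self-join: tasks is joined to a second copy of itself, matching each row's parent_id to another row's id. Use LEFT JOIN so rows with parent_id=NULL are kept.
  - task 1 (Audit): parent_id=NULL -> NULL
  - task 2 (Document): parent_id=1 -> Audit
  - task 3 (Implement): parent_id=2 -> Document
  - task 4 (Design): parent_id=3 -> Implement
  - task 5 (Research): parent_id=NULL -> NULL
  - task 6 (Migrate): parent_id=2 -> Document
  - task 7 (Test): parent_id=2 -> Document

SQL:
SELECT a.name AS item, b.name AS parent
FROM tasks a
LEFT JOIN tasks b ON a.parent_id = b.id

Result:
item      | parent   
----------+----------
Audit     | NULL     
Document  | Audit    
Implement | Document 
Design    | Implement
Research  | NULL     
Migrate   | Document 
Test      | Document 


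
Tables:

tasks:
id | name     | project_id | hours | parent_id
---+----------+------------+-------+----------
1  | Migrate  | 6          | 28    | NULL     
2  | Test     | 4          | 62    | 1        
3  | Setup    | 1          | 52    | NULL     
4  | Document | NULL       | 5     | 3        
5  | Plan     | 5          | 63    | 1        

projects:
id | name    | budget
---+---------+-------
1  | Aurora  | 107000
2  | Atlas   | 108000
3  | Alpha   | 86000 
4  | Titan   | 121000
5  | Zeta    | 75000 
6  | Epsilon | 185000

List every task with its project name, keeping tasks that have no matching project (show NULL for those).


LEFT JOIN keeps every row from tasks (the left table); where project_id has no match in projects, the project columns become NULL. Walk through each task:
  - task 1 (Migrate): project_id=6 -> matches Epsilon
  - task 2 (Test): project_id=4 -> matches Titan
  - task 3 (Setup): project_id=1 -> matches Aurora
  - task 4 (Document): project_id=NULL, no match -> kept with NULL
  - task 5 (Plan): project_id=5 -> matches Zeta
All 5 rows appear; 1 has NULL project.

SQL:
SELECT a.name, b.name AS project
FROM tasks a
LEFT JOIN projects b ON a.project_id = b.id

Result:
name     | project
---------+--------
Migrate  | Epsilon
Test     | Titan  
Setup    | Aurora 
Document | NULL   
Plan     | Zeta   


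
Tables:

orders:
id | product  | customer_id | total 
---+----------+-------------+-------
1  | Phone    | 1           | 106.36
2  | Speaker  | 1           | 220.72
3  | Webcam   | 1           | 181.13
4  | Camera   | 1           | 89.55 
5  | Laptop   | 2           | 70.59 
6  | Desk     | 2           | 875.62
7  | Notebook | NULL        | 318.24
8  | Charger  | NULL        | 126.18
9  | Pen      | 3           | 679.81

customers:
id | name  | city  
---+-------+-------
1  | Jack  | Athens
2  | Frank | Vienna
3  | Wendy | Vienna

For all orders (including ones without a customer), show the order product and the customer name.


LEFT JOIN keeps every row from orders (the left table); where customer_id has no match in customers, the customer columns become NULL. Walk through each order:
  - order 1 (Phone): customer_id=1 -> matches Jack
  - order 2 (Speaker): customer_id=1 -> matches Jack
  - order 3 (Webcam): customer_id=1 -> matches Jack
  - order 4 (Camera): customer_id=1 -> matches Jack
  - order 5 (Laptop): customer_id=2 -> matches Frank
  - order 6 (Desk): customer_id=2 -> matches Frank
  - order 7 (Notebook): customer_id=NULL, no match -> kept with NULL
  - order 8 (Charger): customer_id=NULL, no match -> kept with NULL
  - order 9 (Pen): customer_id=3 -> matches Wendy
All 9 rows appear; 2 have NULL customer.

SQL:
SELECT a.product, b.name AS customer
FROM orders a
LEFT JOIN customers b ON a.customer_id = b.id

Result:
product  | customer
---------+---------
Phone    | Jack    
Speaker  | Jack    
Webcam   | Jack    
Camera   | Jack    
Laptop   | Frank   
Desk     | Frank   
Notebook | NULL    
Charger  | NULL    
Pen      | Wendy   


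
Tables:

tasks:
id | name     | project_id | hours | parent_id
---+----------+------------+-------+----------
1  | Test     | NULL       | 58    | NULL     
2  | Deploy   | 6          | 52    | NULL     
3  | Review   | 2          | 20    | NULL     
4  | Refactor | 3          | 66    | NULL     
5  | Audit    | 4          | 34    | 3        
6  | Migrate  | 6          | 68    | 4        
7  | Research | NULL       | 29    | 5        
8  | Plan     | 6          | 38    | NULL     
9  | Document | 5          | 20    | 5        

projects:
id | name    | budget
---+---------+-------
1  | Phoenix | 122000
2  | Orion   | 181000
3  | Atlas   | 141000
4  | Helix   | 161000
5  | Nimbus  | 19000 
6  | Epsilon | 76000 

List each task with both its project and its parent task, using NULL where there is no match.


Two LEFT JOINs from the same base table tasks: one to projects via project_id, one to tasks itself via parent_id. Both are LEFT so every task is preserved.
Match against projects:
  - task 1 (Test): project_id=NULL, no match -> kept with NULL
  - task 2 (Deploy): project_id=6 -> matches Epsilon
  - task 3 (Review): project_id=2 -> matches Orion
  - task 4 (Refactor): project_id=3 -> matches Atlas
  - task 5 (Audit): project_id=4 -> matches Helix
  - task 6 (Migrate): project_id=6 -> matches Epsilon
  - task 7 (Research): project_id=NULL, no match -> kept with NULL
  - task 8 (Plan): project_id=6 -> matches Epsilon
  - task 9 (Document): project_id=5 -> matches Nimbus
Match against tasks (self):
  - task 1 (Test): parent_id=NULL -> NULL
  - task 2 (Deploy): parent_id=NULL -> NULL
  - task 3 (Review): parent_id=NULL -> NULL
  - task 4 (Refactor): parent_id=NULL -> NULL
  - task 5 (Audit): parent_id=3 -> Review
  - task 6 (Migrate): parent_id=4 -> Refactor
  - task 7 (Research): parent_id=5 -> Audit
  - task 8 (Plan): parent_id=NULL -> NULL
  - task 9 (Document): parent_id=5 -> Audit

SQL:
SELECT a.name, b.name AS project, c.name AS parent
FROM tasks a
LEFT JOIN projects b ON a.project_id = b.id
LEFT JOIN tasks c ON a.parent_id = c.id

Result:
name     | project | parent  
---------+---------+---------
Test     | NULL    | NULL    
Deploy   | Epsilon | NULL    
Review   | Orion   | NULL    
Refactor | Atlas   | NULL    
Audit    | Helix   | Review  
Migrate  | Epsilon | Refactor
Research | NULL    | Audit   
Plan     | Epsilon | NULL    
Document | Nimbus  | Audit   


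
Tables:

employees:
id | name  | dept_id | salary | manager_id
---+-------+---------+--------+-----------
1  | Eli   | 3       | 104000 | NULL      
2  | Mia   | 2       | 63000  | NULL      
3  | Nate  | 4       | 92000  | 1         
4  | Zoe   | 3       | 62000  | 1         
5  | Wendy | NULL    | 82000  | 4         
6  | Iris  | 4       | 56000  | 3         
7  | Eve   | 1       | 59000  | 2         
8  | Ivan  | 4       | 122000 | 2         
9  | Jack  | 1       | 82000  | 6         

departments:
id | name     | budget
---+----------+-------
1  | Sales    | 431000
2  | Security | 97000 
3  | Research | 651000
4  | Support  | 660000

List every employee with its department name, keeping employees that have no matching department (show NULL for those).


LEFT JOIN keeps every row from employees (the left table); where dept_id has no match in departments, the department columns become NULL. Walk through each employee:
  - employee 1 (Eli): dept_id=3 -> matches Research
  - employee 2 (Mia): dept_id=2 -> matches Security
  - employee 3 (Nate): dept_id=4 -> matches Support
  - employee 4 (Zoe): dept_id=3 -> matches Research
  - employee 5 (Wendy): dept_id=NULL, no match -> kept with NULL
  - employee 6 (Iris): dept_id=4 -> matches Support
  - employee 7 (Eve): dept_id=1 -> matches Sales
  - employee 8 (Ivan): dept_id=4 -> matches Support
  - employee 9 (Jack): dept_id=1 -> matches Sales
All 9 rows appear; 1 has NULL department.

SQL:
SELECT a.name, b.name AS department
FROM employees a
LEFT JOIN departments b ON a.dept_id = b.id

Result:
name  | department
------+-----------
Eli   | Research  
Mia   | Security  
Nate  | Support   
Zoe   | Research  
Wendy | NULL      
Iris  | Support   
Eve   | Sales     
Ivan  | Support   
Jack  | Sales     


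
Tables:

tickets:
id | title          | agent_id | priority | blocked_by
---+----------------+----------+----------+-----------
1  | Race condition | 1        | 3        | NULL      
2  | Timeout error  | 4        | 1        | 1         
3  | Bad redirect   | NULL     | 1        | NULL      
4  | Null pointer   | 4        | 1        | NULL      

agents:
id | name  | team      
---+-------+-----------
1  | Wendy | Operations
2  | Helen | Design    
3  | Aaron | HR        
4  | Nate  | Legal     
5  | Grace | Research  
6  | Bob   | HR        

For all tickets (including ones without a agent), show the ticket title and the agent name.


LEFT JOIN keeps every row from tickets (the left table); where agent_id has no match in agents, the agent columns become NULL. Walk through each ticket:
  - ticket 1 (Race condition): agent_id=1 -> matches Wendy
  - ticket 2 (Timeout error): agent_id=4 -> matches Nate
  - ticket 3 (Bad redirect): agent_id=NULL, no match -> kept with NULL
  - ticket 4 (Null pointer): agent_id=4 -> matches Nate
All 4 rows appear; 1 has NULL agent.

SQL:
SELECT a.title, b.name AS agent
FROM tickets a
LEFT JOIN agents b ON a.agent_id = b.id

Result:
title          | agent
---------------+------
Race condition | Wendy
Timeout error  | Nate 
Bad redirect   | NULL 
Null pointer   | Nate 


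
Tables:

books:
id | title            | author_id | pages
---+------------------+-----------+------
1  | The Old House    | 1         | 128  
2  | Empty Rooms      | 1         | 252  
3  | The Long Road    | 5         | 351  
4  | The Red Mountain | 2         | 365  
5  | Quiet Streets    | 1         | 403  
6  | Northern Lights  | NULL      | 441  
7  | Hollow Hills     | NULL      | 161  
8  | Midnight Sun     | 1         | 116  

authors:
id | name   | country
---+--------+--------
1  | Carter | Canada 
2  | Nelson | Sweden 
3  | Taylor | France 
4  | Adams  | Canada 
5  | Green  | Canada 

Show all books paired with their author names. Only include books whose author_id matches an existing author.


INNER JOIN keeps only books rows whose author_id matches an id in authors. Walk through each book:
  - book 1 (The Old House): author_id=1 -> matches Carter
  - book 2 (Empty Rooms): author_id=1 -> matches Carter
  - book 3 (The Long Road): author_id=5 -> matches Green
  - book 4 (The Red Mountain): author_id=2 -> matches Nelson
  - book 5 (Quiet Streets): author_id=1 -> matches Carter
  - book 6 (Northern Lights): author_id=NULL, no match -> dropped
  - book 7 (Hollow Hills): author_id=NULL, no match -> dropped
  - book 8 (Midnight Sun): author_id=1 -> matches Carter
So 2 of 8 rows are dropped.

SQL:
SELECT a.title, b.name AS author
FROM books a
INNER JOIN authors b ON a.author_id = b.id

Result:
title            | author
-----------------+-------
The Old House    | Carter
Empty Rooms      | Carter
The Long Road    | Green 
The Red Mountain | Nelson
Quiet Streets    | Carter
Midnight Sun     | Carter


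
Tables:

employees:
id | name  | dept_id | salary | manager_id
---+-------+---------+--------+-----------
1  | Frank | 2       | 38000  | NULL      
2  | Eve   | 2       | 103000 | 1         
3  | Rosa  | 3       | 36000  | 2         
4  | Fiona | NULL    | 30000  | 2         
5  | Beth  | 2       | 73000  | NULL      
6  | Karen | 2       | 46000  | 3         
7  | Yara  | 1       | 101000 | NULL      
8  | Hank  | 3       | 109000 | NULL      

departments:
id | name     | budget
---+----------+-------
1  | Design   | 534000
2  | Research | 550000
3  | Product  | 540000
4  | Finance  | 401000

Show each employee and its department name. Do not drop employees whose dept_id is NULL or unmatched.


LEFT JOIN keeps every row from employees (the left table); where dept_id has no match in departments, the department columns become NULL. Walk through each employee:
  - employee 1 (Frank): dept_id=2 -> matches Research
  - employee 2 (Eve): dept_id=2 -> matches Research
  - employee 3 (Rosa): dept_id=3 -> matches Product
  - employee 4 (Fiona): dept_id=NULL, no match -> kept with NULL
  - employee 5 (Beth): dept_id=2 -> matches Research
  - employee 6 (Karen): dept_id=2 -> matches Research
  - employee 7 (Yara): dept_id=1 -> matches Design
  - employee 8 (Hank): dept_id=3 -> matches Product
All 8 rows appear; 1 has NULL department.

SQL:
SELECT a.name, b.name AS department
FROM employees a
LEFT JOIN departments b ON a.dept_id = b.id

Result:
name  | department
------+-----------
Frank | Research  
Eve   | Research  
Rosa  | Product   
Fiona | NULL      
Beth  | Research  
Karen | Research  
Yara  | Design    
Hank  | Product   


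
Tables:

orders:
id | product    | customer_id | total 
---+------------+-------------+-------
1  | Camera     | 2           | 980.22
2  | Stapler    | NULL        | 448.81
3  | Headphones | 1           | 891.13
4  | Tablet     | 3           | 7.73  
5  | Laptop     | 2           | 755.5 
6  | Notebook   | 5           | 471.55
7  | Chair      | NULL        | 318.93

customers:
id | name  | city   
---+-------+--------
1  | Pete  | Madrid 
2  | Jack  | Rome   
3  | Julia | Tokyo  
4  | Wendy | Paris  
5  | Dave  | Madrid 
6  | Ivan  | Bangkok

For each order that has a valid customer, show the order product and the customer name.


INNER JOIN keeps only orders rows whose customer_id matches an id in customers. Walk through each order:
  - order 1 (Camera): customer_id=2 -> matches Jack
  - order 2 (Stapler): customer_id=NULL, no match -> dropped
  - order 3 (Headphones): customer_id=1 -> matches Pete
  - order 4 (Tablet): customer_id=3 -> matches Julia
  - order 5 (Laptop): customer_id=2 -> matches Jack
  - order 6 (Notebook): customer_id=5 -> matches Dave
  - order 7 (Chair): customer_id=NULL, no match -> dropped
So 2 of 7 rows are dropped.

SQL:
SELECT a.product, b.name AS customer
FROM orders a
INNER JOIN customers b ON a.customer_id = b.id

Result:
product    | customer
-----------+---------
Camera     | Jack    
Headphones | Pete    
Tablet     | Julia   
Laptop     | Jack    
Notebook   | Dave    


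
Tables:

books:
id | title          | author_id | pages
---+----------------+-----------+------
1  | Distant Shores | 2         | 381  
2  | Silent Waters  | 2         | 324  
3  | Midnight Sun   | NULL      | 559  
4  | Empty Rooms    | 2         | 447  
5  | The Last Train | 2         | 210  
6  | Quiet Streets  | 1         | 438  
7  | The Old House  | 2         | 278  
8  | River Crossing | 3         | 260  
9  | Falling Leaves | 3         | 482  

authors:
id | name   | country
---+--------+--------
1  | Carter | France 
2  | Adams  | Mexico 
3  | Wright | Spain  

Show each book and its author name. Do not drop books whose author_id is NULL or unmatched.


LEFT JOIN keeps every row from books (the left table); where author_id has no match in authors, the author columns become NULL. Walk through each book:
  - book 1 (Distant Shores): author_id=2 -> matches Adams
  - book 2 (Silent Waters): author_id=2 -> matches Adams
  - book 3 (Midnight Sun): author_id=NULL, no match -> kept with NULL
  - book 4 (Empty Rooms): author_id=2 -> matches Adams
  - book 5 (The Last Train): author_id=2 -> matches Adams
  - book 6 (Quiet Streets): author_id=1 -> matches Carter
  - book 7 (The Old House): author_id=2 -> matches Adams
  - book 8 (River Crossing): author_id=3 -> matches Wright
  - book 9 (Falling Leaves): author_id=3 -> matches Wright
All 9 rows appear; 1 has NULL author.

SQL:
SELECT a.title, b.name AS author
FROM books a
LEFT JOIN authors b ON a.author_id = b.id

Result:
title          | author
---------------+-------
Distant Shores | Adams 
Silent Waters  | Adams 
Midnight Sun   | NULL  
Empty Rooms    | Adams 
The Last Train | Adams 
Quiet Streets  | Carter
The Old House  | Adams 
River Crossing | Wright
Falling Leaves | Wright


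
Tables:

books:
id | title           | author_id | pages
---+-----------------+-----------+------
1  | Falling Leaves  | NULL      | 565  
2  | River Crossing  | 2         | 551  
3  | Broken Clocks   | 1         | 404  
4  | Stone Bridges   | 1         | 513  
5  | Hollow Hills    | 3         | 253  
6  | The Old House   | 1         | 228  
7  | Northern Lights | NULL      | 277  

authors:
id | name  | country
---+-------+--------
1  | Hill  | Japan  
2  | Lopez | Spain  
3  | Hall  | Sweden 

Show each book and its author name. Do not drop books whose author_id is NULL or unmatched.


LEFT JOIN keeps every row from books (the left table); where author_id has no match in authors, the author columns become NULL. Walk through each book:
  - book 1 (Falling Leaves): author_id=NULL, no match -> kept with NULL
  - book 2 (River Crossing): author_id=2 -> matches Lopez
  - book 3 (Broken Clocks): author_id=1 -> matches Hill
  - book 4 (Stone Bridges): author_id=1 -> matches Hill
  - book 5 (Hollow Hills): author_id=3 -> matches Hall
  - book 6 (The Old House): author_id=1 -> matches Hill
  - book 7 (Northern Lights): author_id=NULL, no match -> kept with NULL
All 7 rows appear; 2 have NULL author.

SQL:
SELECT a.title, b.name AS author
FROM books a
LEFT JOIN authors b ON a.author_id = b.id

Result:
title           | author
----------------+-------
Falling Leaves  | NULL  
River Crossing  | Lopez 
Broken Clocks   | Hill  
Stone Bridges   | Hill  
Hollow Hills    | Hall  
The Old House   | Hill  
Northern Lights | NULL  


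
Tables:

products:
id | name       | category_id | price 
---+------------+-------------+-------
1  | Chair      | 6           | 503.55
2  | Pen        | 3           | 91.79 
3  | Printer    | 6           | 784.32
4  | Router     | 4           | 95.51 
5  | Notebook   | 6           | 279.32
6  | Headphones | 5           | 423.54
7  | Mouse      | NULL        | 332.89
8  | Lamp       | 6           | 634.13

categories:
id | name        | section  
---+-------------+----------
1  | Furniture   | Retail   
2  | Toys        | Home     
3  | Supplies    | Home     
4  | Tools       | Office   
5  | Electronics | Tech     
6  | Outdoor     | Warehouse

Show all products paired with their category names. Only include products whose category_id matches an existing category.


INNER JOIN keeps only products rows whose category_id matches an id in categories. Walk through each product:
  - product 1 (Chair): category_id=6 -> matches Outdoor
  - product 2 (Pen): category_id=3 -> matches Supplies
  - product 3 (Printer): category_id=6 -> matches Outdoor
  - product 4 (Router): category_id=4 -> matches Tools
  - product 5 (Notebook): category_id=6 -> matches Outdoor
  - product 6 (Headphones): category_id=5 -> matches Electronics
  - product 7 (Mouse): category_id=NULL, no match -> dropped
  - product 8 (Lamp): category_id=6 -> matches Outdoor
So 1 of 8 rows is dropped.

SQL:
SELECT a.name, b.name AS category
FROM products a
INNER JOIN categories b ON a.category_id = b.id

Result:
name       | category   
-----------+------------
Chair      | Outdoor    
Pen        | Supplies   
Printer    | Outdoor    
Router     | Tools      
Notebook   | Outdoor    
Headphones | Electronics
Lamp       | Outdoor    


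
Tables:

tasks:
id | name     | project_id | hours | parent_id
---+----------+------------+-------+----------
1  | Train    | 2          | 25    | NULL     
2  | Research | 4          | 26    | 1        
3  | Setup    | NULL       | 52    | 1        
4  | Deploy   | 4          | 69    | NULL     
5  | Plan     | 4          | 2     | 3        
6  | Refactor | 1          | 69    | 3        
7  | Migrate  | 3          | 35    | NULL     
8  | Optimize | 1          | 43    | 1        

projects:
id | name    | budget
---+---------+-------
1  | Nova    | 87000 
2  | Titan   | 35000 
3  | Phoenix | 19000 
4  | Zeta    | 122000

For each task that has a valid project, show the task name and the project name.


INNER JOIN keeps only tasks rows whose project_id matches an id in projects. Walk through each task:
  - task 1 (Train): project_id=2 -> matches Titan
  - task 2 (Research): project_id=4 -> matches Zeta
  - task 3 (Setup): project_id=NULL, no match -> dropped
  - task 4 (Deploy): project_id=4 -> matches Zeta
  - task 5 (Plan): project_id=4 -> matches Zeta
  - task 6 (Refactor): project_id=1 -> matches Nova
  - task 7 (Migrate): project_id=3 -> matches Phoenix
  - task 8 (Optimize): project_id=1 -> matches Nova
So 1 of 8 rows is dropped.

SQL:
SELECT a.name, b.name AS project
FROM tasks a
INNER JOIN projects b ON a.project_id = b.id

Result:
name     | project
---------+--------
Train    | Titan  
Research | Zeta   
Deploy   | Zeta   
Plan     | Zeta   
Refactor | Nova   
Migrate  | Phoenix
Optimize | Nova   


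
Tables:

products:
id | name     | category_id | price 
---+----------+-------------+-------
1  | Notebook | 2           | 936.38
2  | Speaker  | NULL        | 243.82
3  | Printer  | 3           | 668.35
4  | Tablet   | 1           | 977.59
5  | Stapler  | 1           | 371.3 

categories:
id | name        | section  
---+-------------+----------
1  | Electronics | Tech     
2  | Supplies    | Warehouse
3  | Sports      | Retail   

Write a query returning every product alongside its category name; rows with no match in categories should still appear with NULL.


LEFT JOIN keeps every row from products (the left table); where category_id has no match in categories, the category columns become NULL. Walk through each product:
  - product 1 (Notebook): category_id=2 -> matches Supplies
  - product 2 (Speaker): category_id=NULL, no match -> kept with NULL
  - product 3 (Printer): category_id=3 -> matches Sports
  - product 4 (Tablet): category_id=1 -> matches Electronics
  - product 5 (Stapler): category_id=1 -> matches Electronics
All 5 rows appear; 1 has NULL category.

SQL:
SELECT a.name, b.name AS category
FROM products a
LEFT JOIN categories b ON a.category_id = b.id

Result:
name     | category   
---------+------------
Notebook | Supplies   
Speaker  | NULL       
Printer  | Sports     
Tablet   | Electronics
Stapler  | Electronics


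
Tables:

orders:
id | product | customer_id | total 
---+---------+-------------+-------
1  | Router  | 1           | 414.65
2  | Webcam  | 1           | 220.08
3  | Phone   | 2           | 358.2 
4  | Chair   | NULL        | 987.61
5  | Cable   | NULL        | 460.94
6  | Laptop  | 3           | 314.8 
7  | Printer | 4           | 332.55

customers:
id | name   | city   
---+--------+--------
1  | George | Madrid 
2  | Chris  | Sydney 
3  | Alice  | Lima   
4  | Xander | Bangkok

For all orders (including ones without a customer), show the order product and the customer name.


LEFT JOIN keeps every row from orders (the left table); where customer_id has no match in customers, the customer columns become NULL. Walk through each order:
  - order 1 (Router): customer_id=1 -> matches George
  - order 2 (Webcam): customer_id=1 -> matches George
  - order 3 (Phone): customer_id=2 -> matches Chris
  - order 4 (Chair): customer_id=NULL, no match -> kept with NULL
  - order 5 (Cable): customer_id=NULL, no match -> kept with NULL
  - order 6 (Laptop): customer_id=3 -> matches Alice
  - order 7 (Printer): customer_id=4 -> matches Xander
All 7 rows appear; 2 have NULL customer.

SQL:
SELECT a.product, b.name AS customer
FROM orders a
LEFT JOIN customers b ON a.customer_id = b.id

Result:
product | customer
--------+---------
Router  | George  
Webcam  | George  
Phone   | Chris   
Chair   | NULL    
Cable   | NULL    
Laptop  | Alice   
Printer | Xander  


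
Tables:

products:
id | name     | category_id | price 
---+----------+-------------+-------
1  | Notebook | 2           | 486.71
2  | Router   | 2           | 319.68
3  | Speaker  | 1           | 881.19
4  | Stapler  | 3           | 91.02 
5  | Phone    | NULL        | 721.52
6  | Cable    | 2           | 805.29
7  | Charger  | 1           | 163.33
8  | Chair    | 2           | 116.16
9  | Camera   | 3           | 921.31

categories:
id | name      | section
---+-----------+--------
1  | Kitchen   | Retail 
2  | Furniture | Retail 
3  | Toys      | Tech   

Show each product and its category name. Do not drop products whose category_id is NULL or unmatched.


LEFT JOIN keeps every row from products (the left table); where category_id has no match in categories, the category columns become NULL. Walk through each product:
  - product 1 (Notebook): category_id=2 -> matches Furniture
  - product 2 (Router): category_id=2 -> matches Furniture
  - product 3 (Speaker): category_id=1 -> matches Kitchen
  - product 4 (Stapler): category_id=3 -> matches Toys
  - product 5 (Phone): category_id=NULL, no match -> kept with NULL
  - product 6 (Cable): category_id=2 -> matches Furniture
  - product 7 (Charger): category_id=1 -> matches Kitchen
  - product 8 (Chair): category_id=2 -> matches Furniture
  - product 9 (Camera): category_id=3 -> matches Toys
All 9 rows appear; 1 has NULL category.

SQL:
SELECT a.name, b.name AS category
FROM products a
LEFT JOIN categories b ON a.category_id = b.id

Result:
name     | category 
---------+----------
Notebook | Furniture
Router   | Furniture
Speaker  | Kitchen  
Stapler  | Toys     
Phone    | NULL     
Cable    | Furniture
Charger  | Kitchen  
Chair    | Furniture
Camera   | Toys     


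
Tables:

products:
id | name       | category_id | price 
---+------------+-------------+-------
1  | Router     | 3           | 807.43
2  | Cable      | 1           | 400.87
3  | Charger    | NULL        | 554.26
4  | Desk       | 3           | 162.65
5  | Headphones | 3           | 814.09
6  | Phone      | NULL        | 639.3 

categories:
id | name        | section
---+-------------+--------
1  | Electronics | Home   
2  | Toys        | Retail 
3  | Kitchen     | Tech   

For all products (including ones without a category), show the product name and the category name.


LEFT JOIN keeps every row from products (the left table); where category_id has no match in categories, the category columns become NULL. Walk through each product:
  - product 1 (Router): category_id=3 -> matches Kitchen
  - product 2 (Cable): category_id=1 -> matches Electronics
  - product 3 (Charger): category_id=NULL, no match -> kept with NULL
  - product 4 (Desk): category_id=3 -> matches Kitchen
  - product 5 (Headphones): category_id=3 -> matches Kitchen
  - product 6 (Phone): category_id=NULL, no match -> kept with NULL
All 6 rows appear; 2 have NULL category.

SQL:
SELECT a.name, b.name AS category
FROM products a
LEFT JOIN categories b ON a.category_id = b.id

Result:
name       | category   
-----------+------------
Router     | Kitchen    
Cable      | Electronics
Charger    | NULL       
Desk       | Kitchen    
Headphones | Kitchen    
Phone      | NULL       


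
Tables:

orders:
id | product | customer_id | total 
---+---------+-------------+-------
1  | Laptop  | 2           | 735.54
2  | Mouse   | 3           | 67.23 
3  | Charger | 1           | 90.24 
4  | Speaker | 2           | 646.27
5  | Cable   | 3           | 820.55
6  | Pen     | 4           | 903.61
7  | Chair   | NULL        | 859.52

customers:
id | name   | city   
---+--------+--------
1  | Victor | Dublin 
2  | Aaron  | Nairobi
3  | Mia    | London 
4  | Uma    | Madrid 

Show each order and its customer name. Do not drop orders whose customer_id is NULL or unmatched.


LEFT JOIN keeps every row from orders (the left table); where customer_id has no match in customers, the customer columns become NULL. Walk through each order:
  - order 1 (Laptop): customer_id=2 -> matches Aaron
  - order 2 (Mouse): customer_id=3 -> matches Mia
  - order 3 (Charger): customer_id=1 -> matches Victor
  - order 4 (Speaker): customer_id=2 -> matches Aaron
  - order 5 (Cable): customer_id=3 -> matches Mia
  - order 6 (Pen): customer_id=4 -> matches Uma
  - order 7 (Chair): customer_id=NULL, no match -> kept with NULL
All 7 rows appear; 1 has NULL customer.

SQL:
SELECT a.product, b.name AS customer
FROM orders a
LEFT JOIN customers b ON a.customer_id = b.id

Result:
product | customer
--------+---------
Laptop  | Aaron   
Mouse   | Mia     
Charger | Victor  
Speaker | Aaron   
Cable   | Mia     
Pen     | Uma     
Chair   | NULL    


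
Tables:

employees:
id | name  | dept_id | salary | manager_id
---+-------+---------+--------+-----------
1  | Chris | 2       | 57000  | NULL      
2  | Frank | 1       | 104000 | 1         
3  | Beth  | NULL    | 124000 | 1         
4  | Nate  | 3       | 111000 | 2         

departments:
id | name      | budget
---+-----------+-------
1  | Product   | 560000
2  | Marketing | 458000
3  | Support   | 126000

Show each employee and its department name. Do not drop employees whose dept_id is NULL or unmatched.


LEFT JOIN keeps every row from employees (the left table); where dept_id has no match in departments, the department columns become NULL. Walk through each employee:
  - employee 1 (Chris): dept_id=2 -> matches Marketing
  - employee 2 (Frank): dept_id=1 -> matches Product
  - employee 3 (Beth): dept_id=NULL, no match -> kept with NULL
  - employee 4 (Nate): dept_id=3 -> matches Support
All 4 rows appear; 1 has NULL department.

SQL:
SELECT a.name, b.name AS department
FROM employees a
LEFT JOIN departments b ON a.dept_id = b.id

Result:
name  | department
------+-----------
Chris | Marketing 
Frank | Product   
Beth  | NULL      
Nate  | Support   
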